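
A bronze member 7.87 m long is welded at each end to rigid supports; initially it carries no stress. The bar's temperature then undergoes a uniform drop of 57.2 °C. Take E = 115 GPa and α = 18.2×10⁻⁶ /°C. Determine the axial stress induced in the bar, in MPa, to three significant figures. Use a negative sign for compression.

120 MPa

Free thermal expansion αLΔT = 18.2e-6 · 7870 · -57.2 = -8.193 mm.
The walls impose strain ε = −(-8.193)/7870 = 1.0410e-03; σ = Eε = 115000 · 1.0410e-03 = 119.7 MPa.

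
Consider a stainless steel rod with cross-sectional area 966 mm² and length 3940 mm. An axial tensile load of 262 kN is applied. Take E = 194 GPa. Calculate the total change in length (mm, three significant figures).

δ_mech = NL/(AE) = 262000·3940/(966·194000) = 5.508 mm.

5.51 mm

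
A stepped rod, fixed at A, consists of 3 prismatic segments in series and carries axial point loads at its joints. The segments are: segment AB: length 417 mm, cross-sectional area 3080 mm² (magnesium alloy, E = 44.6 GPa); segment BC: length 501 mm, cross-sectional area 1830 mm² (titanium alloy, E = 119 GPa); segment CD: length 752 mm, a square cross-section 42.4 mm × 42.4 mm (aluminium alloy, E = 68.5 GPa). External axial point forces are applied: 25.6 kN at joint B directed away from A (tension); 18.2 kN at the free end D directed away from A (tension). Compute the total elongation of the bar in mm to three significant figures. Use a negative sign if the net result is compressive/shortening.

0.286 mm

Internal axial forces (sectioning from the free end, tension +): N_CD = 18.2 kN, N_BC = 18.2 kN, N_AB = 43.8 kN.
A_CD = 1798 mm².
δ_AB = 43800·417/(3080·44600) = 0.133 mm
δ_BC = 18200·501/(1830·119000) = 0.04187 mm
δ_CD = 18200·752/(1798·68500) = 0.1111 mm
δ = Σδ_i = 0.286 mm.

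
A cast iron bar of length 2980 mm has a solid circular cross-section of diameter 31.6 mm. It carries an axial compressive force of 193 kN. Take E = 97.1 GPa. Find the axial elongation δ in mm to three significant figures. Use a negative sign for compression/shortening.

-7.55 mm

A = 784.3 mm².
δ_mech = NL/(AE) = -193000·2980/(784.3·97100) = -7.552 mm.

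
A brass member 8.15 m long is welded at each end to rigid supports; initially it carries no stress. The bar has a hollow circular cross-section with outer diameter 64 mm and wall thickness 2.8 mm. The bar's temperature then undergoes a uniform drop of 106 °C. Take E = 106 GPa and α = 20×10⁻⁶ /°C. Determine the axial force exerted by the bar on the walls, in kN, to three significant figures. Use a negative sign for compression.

121 kN

Free thermal expansion αLΔT = 20e-6 · 8150 · -106 = -17.28 mm.
The walls impose strain ε = −(-17.28)/8150 = 2.1200e-03; σ = Eε = 106000 · 2.1200e-03 = 224.7 MPa.
Wall reaction R = σ·A = 224.7·538.3 = 121000 N = 121 kN.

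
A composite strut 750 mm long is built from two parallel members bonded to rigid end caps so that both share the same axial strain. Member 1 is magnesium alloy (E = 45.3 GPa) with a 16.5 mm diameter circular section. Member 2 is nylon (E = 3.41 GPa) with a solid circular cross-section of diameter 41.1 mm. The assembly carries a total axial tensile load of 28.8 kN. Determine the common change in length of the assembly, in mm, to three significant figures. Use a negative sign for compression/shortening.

A_1 = 213.8 mm².
A_2 = 1327 mm².
Equal strain + equilibrium ⇒ each member carries load in proportion to AE: A₁E₁ = 9686000 N, A₂E₂ = 4524000 N, ΣAE = 14210000 N.
δ = PL/ΣAE = 28800·750/14210000 = 1.52 mm.

1.52 mm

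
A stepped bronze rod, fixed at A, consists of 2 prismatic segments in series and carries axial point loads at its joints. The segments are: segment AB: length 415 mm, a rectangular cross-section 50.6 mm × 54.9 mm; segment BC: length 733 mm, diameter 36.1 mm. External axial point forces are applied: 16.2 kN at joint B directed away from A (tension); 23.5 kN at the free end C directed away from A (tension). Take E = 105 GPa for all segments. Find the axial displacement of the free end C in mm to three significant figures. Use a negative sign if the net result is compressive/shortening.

0.217 mm

Internal axial forces (sectioning from the free end, tension +): N_BC = 23.5 kN, N_AB = 39.7 kN.
A_AB = 2778 mm².
A_BC = 1024 mm².
δ_AB = 39700·415/(2778·105000) = 0.05648 mm
δ_BC = 23500·733/(1024·105000) = 0.1603 mm
δ = Σδ_i = 0.2168 mm.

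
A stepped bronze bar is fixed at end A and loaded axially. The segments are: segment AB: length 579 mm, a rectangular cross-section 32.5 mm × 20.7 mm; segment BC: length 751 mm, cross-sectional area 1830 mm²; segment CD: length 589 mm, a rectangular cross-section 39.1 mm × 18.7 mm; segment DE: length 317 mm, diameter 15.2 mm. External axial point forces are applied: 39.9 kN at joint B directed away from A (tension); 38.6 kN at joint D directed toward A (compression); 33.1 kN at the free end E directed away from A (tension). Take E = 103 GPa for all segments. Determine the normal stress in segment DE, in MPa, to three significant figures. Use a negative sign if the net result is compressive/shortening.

182 MPa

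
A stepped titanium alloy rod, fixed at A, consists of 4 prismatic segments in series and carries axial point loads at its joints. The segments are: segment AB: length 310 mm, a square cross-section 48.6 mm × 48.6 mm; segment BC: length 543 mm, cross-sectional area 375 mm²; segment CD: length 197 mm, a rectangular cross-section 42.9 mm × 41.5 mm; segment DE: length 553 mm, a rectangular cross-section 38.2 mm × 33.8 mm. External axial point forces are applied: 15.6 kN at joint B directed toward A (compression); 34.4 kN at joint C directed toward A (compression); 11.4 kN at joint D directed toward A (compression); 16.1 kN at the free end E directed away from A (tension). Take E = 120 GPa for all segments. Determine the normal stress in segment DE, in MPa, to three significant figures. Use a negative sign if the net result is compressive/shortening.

12.5 MPa

Internal axial forces (sectioning from the free end, tension +): N_DE = 16.1 kN, N_CD = 4.7 kN, N_BC = -29.7 kN, N_AB = -45.3 kN.
A_DE = 1291 mm².
σ_DE = N_DE/A_DE = 16100/1291 = 12.47 MPa.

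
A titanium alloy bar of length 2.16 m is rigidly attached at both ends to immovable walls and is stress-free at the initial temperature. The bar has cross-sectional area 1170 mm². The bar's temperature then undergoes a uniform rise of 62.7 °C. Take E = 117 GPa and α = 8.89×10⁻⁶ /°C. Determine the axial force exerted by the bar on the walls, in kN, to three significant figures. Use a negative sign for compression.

-76.3 kN

Free thermal expansion αLΔT = 8.89e-6 · 2160 · 62.7 = 1.204 mm.
The walls impose strain ε = −(1.204)/2160 = -5.5740e-04; σ = Eε = 117000 · -5.5740e-04 = -65.22 MPa.
Wall reaction R = σ·A = -65.22·1170 = -76300 N = -76.3 kN.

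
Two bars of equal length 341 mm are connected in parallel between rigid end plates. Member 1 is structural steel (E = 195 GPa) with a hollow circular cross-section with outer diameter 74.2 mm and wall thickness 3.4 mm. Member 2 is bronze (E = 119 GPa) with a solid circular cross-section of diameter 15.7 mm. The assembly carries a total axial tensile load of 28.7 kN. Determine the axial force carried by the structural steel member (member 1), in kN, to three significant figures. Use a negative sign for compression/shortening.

A_1 = 756.2 mm².
A_2 = 193.6 mm².
Equal strain + equilibrium ⇒ each member carries load in proportion to AE: A₁E₁ = 147500000 N, A₂E₂ = 23040000 N, ΣAE = 170500000 N.
F₁ = P·A₁E₁/ΣAE = 28700·147500000/170500000 = 24820 N.

24.8 kN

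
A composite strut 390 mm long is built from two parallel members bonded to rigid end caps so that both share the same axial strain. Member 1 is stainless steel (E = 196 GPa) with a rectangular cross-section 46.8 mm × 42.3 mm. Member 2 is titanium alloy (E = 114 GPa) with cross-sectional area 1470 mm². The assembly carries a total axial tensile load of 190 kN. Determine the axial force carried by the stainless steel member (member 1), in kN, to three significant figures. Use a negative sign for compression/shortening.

133 kN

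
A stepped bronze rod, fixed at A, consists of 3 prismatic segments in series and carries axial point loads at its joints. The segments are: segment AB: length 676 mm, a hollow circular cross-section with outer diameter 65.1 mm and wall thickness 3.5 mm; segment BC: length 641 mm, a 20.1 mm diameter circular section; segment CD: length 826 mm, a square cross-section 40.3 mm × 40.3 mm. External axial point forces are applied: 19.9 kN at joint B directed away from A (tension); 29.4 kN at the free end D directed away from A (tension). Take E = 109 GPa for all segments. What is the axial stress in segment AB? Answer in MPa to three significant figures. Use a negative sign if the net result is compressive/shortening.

Internal axial forces (sectioning from the free end, tension +): N_CD = 29.4 kN, N_BC = 29.4 kN, N_AB = 49.3 kN.
A_AB = 677.3 mm².
σ_AB = N_AB/A_AB = 49300/677.3 = 72.79 MPa.

72.8 MPa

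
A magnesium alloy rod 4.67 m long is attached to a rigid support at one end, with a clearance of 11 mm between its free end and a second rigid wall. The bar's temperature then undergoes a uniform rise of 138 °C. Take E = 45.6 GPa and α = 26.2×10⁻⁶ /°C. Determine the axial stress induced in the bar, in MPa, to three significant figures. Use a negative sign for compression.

Free thermal expansion αLΔT = 26.2e-6 · 4670 · 138 = 16.88 mm.
The walls engage after the gap closes; constrained expansion = 16.88 − 11 = 5.885 mm.
The walls impose strain ε = −(5.885)/4670 = -1.2601e-03; σ = Eε = 45600 · -1.2601e-03 = -57.46 MPa.

-57.5 MPa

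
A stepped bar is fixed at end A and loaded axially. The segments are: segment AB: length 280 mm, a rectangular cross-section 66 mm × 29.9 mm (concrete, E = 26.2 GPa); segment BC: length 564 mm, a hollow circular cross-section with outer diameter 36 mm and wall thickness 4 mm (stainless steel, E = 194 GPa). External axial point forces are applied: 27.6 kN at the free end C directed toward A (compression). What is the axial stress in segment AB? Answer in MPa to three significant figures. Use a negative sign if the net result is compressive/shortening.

Internal axial forces (sectioning from the free end, tension +): N_BC = -27.6 kN, N_AB = -27.6 kN.
A_AB = 1973 mm².
σ_AB = N_AB/A_AB = -27600/1973 = -13.99 MPa.

-14.0 MPa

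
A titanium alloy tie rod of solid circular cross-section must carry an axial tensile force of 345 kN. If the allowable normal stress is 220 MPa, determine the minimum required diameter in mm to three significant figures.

Required area A ≥ P/σ_allow = 345000/220 = 1568 mm².
For a solid circular section, d ≥ √(4A/π) = 44.68 mm.

44.7 mm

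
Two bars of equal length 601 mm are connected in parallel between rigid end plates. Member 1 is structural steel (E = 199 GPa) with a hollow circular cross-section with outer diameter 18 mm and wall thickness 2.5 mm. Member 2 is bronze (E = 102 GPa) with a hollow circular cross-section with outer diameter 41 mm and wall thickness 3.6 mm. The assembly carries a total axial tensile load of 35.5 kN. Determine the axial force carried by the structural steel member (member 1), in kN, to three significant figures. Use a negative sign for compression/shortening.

12.8 kN

A_1 = 121.7 mm².
A_2 = 423 mm².
Equal strain + equilibrium ⇒ each member carries load in proportion to AE: A₁E₁ = 24230000 N, A₂E₂ = 43140000 N, ΣAE = 67370000 N.
F₁ = P·A₁E₁/ΣAE = 35500·24230000/67370000 = 12770 N.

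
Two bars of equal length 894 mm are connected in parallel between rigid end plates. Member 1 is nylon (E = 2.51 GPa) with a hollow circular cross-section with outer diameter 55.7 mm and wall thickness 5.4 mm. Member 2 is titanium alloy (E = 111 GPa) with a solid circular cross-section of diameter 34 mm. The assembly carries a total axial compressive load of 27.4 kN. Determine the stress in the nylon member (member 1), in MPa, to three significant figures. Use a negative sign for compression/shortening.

-0.668 MPa

A_1 = 853.3 mm².
A_2 = 907.9 mm².
Equal strain + equilibrium ⇒ each member carries load in proportion to AE: A₁E₁ = 2142000 N, A₂E₂ = 100800000 N, ΣAE = 102900000 N.
σ₁ = P·E₁/ΣAE = -27400·2510/102900000 = -0.6682 MPa.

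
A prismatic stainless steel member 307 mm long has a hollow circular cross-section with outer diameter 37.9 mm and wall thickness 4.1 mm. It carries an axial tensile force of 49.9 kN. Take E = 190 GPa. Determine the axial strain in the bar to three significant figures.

A = 435.4 mm².
σ = N/A = 114.6 MPa; ε = σ/E = 114.6/190000 = 6.032e-04.

6.03e-04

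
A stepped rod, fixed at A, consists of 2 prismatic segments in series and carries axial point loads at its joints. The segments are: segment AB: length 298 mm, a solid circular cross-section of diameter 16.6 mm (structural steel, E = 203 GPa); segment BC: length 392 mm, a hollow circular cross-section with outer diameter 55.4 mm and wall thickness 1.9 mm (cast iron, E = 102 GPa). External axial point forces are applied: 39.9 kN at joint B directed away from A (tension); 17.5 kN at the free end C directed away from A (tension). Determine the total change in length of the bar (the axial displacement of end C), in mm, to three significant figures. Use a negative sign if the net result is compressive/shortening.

0.600 mm

Internal axial forces (sectioning from the free end, tension +): N_BC = 17.5 kN, N_AB = 57.4 kN.
A_AB = 216.4 mm².
A_BC = 319.3 mm².
δ_AB = 57400·298/(216.4·203000) = 0.3893 mm
δ_BC = 17500·392/(319.3·102000) = 0.2106 mm
δ = Σδ_i = 0.5999 mm.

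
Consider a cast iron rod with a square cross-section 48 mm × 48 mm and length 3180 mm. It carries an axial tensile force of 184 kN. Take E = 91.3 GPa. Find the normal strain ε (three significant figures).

8.75e-04

A = 2304 mm².
σ = N/A = 79.86 MPa; ε = σ/E = 79.86/91300 = 8.747e-04.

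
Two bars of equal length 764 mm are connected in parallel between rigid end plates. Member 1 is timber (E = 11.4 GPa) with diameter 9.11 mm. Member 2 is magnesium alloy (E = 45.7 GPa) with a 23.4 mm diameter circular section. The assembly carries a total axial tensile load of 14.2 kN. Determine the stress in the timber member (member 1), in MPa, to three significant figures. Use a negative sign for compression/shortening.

7.94 MPa

A_1 = 65.18 mm².
A_2 = 430.1 mm².
Equal strain + equilibrium ⇒ each member carries load in proportion to AE: A₁E₁ = 743100 N, A₂E₂ = 19650000 N, ΣAE = 20400000 N.
σ₁ = P·E₁/ΣAE = 14200·11400/20400000 = 7.937 MPa.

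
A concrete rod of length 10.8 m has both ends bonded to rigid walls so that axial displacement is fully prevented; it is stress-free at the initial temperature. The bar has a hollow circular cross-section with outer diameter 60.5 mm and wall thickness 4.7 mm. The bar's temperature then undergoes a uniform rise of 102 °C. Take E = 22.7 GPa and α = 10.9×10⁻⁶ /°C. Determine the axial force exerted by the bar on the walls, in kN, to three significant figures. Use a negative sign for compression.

-20.8 kN

Free thermal expansion αLΔT = 10.9e-6 · 10800 · 102 = 12.01 mm.
The walls impose strain ε = −(12.01)/10800 = -1.1118e-03; σ = Eε = 22700 · -1.1118e-03 = -25.24 MPa.
Wall reaction R = σ·A = -25.24·823.9 = -20790 N = -20.79 kN.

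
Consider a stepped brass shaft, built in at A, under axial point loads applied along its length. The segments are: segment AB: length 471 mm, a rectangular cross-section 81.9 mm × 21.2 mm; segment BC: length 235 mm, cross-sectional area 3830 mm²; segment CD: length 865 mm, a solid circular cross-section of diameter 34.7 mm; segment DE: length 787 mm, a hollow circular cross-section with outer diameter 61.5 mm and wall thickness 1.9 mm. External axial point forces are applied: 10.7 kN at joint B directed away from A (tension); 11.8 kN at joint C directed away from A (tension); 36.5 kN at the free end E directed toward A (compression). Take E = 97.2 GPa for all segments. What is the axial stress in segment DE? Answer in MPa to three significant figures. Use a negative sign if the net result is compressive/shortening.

Internal axial forces (sectioning from the free end, tension +): N_DE = -36.5 kN, N_CD = -36.5 kN, N_BC = -24.7 kN, N_AB = -14 kN.
A_DE = 355.8 mm².
σ_DE = N_DE/A_DE = -36500/355.8 = -102.6 MPa.

-103 MPa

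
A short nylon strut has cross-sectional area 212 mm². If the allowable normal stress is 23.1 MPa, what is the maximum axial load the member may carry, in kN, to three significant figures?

4.90 kN

P_max = σ_allow · A = 23.1 · 212 = 4897 N = 4.897 kN.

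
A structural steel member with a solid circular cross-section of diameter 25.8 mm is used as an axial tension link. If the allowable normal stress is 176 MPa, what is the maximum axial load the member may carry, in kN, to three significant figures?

A = 522.8 mm².
P_max = σ_allow · A = 176 · 522.8 = 92010 N = 92.01 kN.

92.0 kN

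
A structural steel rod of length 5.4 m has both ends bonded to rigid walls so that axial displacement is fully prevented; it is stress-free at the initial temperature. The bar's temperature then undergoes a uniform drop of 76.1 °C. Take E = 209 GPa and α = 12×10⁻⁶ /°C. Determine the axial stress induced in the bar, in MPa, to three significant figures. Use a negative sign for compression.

191 MPa

Free thermal expansion αLΔT = 12e-6 · 5400 · -76.1 = -4.931 mm.
The walls impose strain ε = −(-4.931)/5400 = 9.1320e-04; σ = Eε = 209000 · 9.1320e-04 = 190.9 MPa.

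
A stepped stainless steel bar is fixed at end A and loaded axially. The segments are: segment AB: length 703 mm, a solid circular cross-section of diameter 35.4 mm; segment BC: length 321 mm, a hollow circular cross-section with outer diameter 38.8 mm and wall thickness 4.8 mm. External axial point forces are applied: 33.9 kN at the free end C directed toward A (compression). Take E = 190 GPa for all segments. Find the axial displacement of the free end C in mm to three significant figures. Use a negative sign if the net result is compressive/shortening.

-0.239 mm

Internal axial forces (sectioning from the free end, tension +): N_BC = -33.9 kN, N_AB = -33.9 kN.
A_AB = 984.2 mm².
A_BC = 512.7 mm².
δ_AB = -33900·703/(984.2·190000) = -0.1274 mm
δ_BC = -33900·321/(512.7·190000) = -0.1117 mm
δ = Σδ_i = -0.2391 mm.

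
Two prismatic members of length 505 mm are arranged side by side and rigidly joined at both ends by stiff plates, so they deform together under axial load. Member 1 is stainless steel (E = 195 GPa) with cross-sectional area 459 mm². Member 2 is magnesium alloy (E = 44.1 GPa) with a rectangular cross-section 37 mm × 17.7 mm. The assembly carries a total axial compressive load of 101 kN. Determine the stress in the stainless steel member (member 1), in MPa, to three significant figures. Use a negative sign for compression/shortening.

-166 MPa

A_2 = 654.9 mm².
Equal strain + equilibrium ⇒ each member carries load in proportion to AE: A₁E₁ = 89500000 N, A₂E₂ = 28880000 N, ΣAE = 118400000 N.
σ₁ = P·E₁/ΣAE = -101000·195000/118400000 = -166.4 MPa.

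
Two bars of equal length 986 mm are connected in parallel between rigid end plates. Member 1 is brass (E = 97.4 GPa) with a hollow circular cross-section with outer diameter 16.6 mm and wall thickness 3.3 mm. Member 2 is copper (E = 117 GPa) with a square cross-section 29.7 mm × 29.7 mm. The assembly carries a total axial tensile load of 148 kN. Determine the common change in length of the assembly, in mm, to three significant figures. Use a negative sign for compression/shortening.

1.25 mm

A_1 = 137.9 mm².
A_2 = 882.1 mm².
Equal strain + equilibrium ⇒ each member carries load in proportion to AE: A₁E₁ = 13430000 N, A₂E₂ = 103200000 N, ΣAE = 116600000 N.
δ = PL/ΣAE = 148000·986/116600000 = 1.251 mm.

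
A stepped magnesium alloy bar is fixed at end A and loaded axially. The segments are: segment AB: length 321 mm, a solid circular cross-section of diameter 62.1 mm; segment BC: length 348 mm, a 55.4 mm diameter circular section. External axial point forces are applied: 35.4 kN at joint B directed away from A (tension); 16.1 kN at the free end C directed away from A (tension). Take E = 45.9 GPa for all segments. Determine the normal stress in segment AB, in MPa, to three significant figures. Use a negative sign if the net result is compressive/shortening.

Internal axial forces (sectioning from the free end, tension +): N_BC = 16.1 kN, N_AB = 51.5 kN.
A_AB = 3029 mm².
σ_AB = N_AB/A_AB = 51500/3029 = 17 MPa.

17.0 MPa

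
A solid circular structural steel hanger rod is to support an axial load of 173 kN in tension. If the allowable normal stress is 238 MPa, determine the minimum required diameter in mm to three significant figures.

30.4 mm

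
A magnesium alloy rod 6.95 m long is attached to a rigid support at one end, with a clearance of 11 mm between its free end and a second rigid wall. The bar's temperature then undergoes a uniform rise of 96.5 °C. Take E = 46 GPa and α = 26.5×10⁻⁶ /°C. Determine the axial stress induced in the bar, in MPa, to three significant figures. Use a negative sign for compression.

-44.8 MPa

Free thermal expansion αLΔT = 26.5e-6 · 6950 · 96.5 = 17.77 mm.
The walls engage after the gap closes; constrained expansion = 17.77 − 11 = 6.773 mm.
The walls impose strain ε = −(6.773)/6950 = -9.7452e-04; σ = Eε = 46000 · -9.7452e-04 = -44.83 MPa.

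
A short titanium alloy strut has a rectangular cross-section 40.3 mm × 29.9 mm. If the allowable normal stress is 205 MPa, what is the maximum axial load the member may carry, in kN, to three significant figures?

A = 1205 mm².
P_max = σ_allow · A = 205 · 1205 = 247000 N = 247 kN.

247 kN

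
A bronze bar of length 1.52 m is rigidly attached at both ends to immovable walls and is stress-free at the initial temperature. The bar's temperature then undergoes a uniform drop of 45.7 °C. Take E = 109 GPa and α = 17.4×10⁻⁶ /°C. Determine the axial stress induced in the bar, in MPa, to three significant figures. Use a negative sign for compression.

86.7 MPa

Free thermal expansion αLΔT = 17.4e-6 · 1520 · -45.7 = -1.209 mm.
The walls impose strain ε = −(-1.209)/1520 = 7.9518e-04; σ = Eε = 109000 · 7.9518e-04 = 86.67 MPa.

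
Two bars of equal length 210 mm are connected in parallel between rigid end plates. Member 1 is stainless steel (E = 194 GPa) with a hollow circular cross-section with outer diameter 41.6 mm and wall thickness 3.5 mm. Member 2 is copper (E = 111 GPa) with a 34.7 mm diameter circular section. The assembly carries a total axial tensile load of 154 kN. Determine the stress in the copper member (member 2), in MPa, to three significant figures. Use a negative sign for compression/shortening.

91.8 MPa

A_1 = 418.9 mm².
A_2 = 945.7 mm².
Equal strain + equilibrium ⇒ each member carries load in proportion to AE: A₁E₁ = 81270000 N, A₂E₂ = 105000000 N, ΣAE = 186200000 N.
σ₂ = P·E₂/ΣAE = 154000·111000/186200000 = 91.78 MPa.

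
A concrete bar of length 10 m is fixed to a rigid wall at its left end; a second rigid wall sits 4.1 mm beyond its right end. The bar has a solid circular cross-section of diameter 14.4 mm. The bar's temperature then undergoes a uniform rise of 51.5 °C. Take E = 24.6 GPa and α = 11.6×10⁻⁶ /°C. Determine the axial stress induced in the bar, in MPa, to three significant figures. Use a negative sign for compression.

Free thermal expansion αLΔT = 11.6e-6 · 10000 · 51.5 = 5.974 mm.
The walls engage after the gap closes; constrained expansion = 5.974 − 4.1 = 1.874 mm.
The walls impose strain ε = −(1.874)/10000 = -1.8740e-04; σ = Eε = 24600 · -1.8740e-04 = -4.61 MPa.

-4.61 MPa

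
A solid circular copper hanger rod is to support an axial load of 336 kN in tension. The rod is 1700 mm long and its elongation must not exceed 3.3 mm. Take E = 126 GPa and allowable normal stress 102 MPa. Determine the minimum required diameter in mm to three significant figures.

Required area A ≥ P/σ_allow = 336000/102 = 3294 mm².
For a solid circular section, d ≥ √(4A/π) = 64.76 mm.
Elongation limit: A ≥ PL/(Eδ_allow) = 336000·1700/(126000·3.3) = 1374 mm² ⇒ d ≥ 41.82 mm.
The stress limit governs.

64.8 mm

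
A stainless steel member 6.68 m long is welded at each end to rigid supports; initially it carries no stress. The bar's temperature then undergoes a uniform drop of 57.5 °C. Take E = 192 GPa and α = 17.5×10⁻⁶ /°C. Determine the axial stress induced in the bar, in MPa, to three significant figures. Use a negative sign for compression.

Free thermal expansion αLΔT = 17.5e-6 · 6680 · -57.5 = -6.722 mm.
The walls impose strain ε = −(-6.722)/6680 = 1.0062e-03; σ = Eε = 192000 · 1.0062e-03 = 193.2 MPa.

193 MPa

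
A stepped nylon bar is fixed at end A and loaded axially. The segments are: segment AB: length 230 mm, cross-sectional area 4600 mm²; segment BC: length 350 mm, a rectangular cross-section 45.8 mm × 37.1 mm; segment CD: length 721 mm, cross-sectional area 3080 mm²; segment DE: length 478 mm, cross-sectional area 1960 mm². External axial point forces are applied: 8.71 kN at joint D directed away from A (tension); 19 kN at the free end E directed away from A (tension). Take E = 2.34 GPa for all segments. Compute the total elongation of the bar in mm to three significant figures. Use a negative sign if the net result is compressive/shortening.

7.78 mm

Internal axial forces (sectioning from the free end, tension +): N_DE = 19 kN, N_CD = 27.71 kN, N_BC = 27.71 kN, N_AB = 27.71 kN.
A_BC = 1699 mm².
δ_AB = 27710·230/(4600·2340) = 0.5921 mm
δ_BC = 27710·350/(1699·2340) = 2.439 mm
δ_CD = 27710·721/(3080·2340) = 2.772 mm
δ_DE = 19000·478/(1960·2340) = 1.98 mm
δ = Σδ_i = 7.784 mm.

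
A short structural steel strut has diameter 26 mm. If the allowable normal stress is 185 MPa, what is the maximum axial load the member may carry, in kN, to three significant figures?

A = 530.9 mm².
P_max = σ_allow · A = 185 · 530.9 = 98220 N = 98.22 kN.

98.2 kN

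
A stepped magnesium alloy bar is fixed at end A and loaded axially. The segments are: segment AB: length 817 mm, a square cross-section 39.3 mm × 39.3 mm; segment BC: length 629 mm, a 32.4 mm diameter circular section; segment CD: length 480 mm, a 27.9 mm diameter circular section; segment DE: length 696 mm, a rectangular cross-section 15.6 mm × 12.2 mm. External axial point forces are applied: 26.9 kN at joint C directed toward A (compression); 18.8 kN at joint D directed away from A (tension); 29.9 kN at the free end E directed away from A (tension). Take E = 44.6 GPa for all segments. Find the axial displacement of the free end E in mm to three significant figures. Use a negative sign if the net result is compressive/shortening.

Internal axial forces (sectioning from the free end, tension +): N_DE = 29.9 kN, N_CD = 48.7 kN, N_BC = 21.8 kN, N_AB = 21.8 kN.
A_AB = 1544 mm².
A_BC = 824.5 mm².
A_CD = 611.4 mm².
A_DE = 190.3 mm².
δ_AB = 21800·817/(1544·44600) = 0.2586 mm
δ_BC = 21800·629/(824.5·44600) = 0.3729 mm
δ_CD = 48700·480/(611.4·44600) = 0.8573 mm
δ_DE = 29900·696/(190.3·44600) = 2.452 mm
δ = Σδ_i = 3.94 mm.

3.94 mm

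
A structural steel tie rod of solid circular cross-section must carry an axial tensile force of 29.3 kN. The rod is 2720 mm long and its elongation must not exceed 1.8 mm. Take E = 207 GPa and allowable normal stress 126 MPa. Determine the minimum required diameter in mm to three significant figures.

Required area A ≥ P/σ_allow = 29300/126 = 232.5 mm².
For a solid circular section, d ≥ √(4A/π) = 17.21 mm.
Elongation limit: A ≥ PL/(Eδ_allow) = 29300·2720/(207000·1.8) = 213.9 mm² ⇒ d ≥ 16.5 mm.
The stress limit governs.

17.2 mm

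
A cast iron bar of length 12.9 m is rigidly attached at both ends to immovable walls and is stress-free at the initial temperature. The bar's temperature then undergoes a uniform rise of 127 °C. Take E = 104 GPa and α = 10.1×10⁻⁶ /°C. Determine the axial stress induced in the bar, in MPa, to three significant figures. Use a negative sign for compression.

Free thermal expansion αLΔT = 10.1e-6 · 12900 · 127 = 16.55 mm.
The walls impose strain ε = −(16.55)/12900 = -1.2827e-03; σ = Eε = 104000 · -1.2827e-03 = -133.4 MPa.

-133 MPa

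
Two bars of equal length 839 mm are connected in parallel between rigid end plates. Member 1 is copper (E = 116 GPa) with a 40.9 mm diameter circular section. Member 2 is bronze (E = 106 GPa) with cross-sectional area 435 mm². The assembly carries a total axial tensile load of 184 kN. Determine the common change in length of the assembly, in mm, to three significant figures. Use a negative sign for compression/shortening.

0.778 mm

A_1 = 1314 mm².
Equal strain + equilibrium ⇒ each member carries load in proportion to AE: A₁E₁ = 152400000 N, A₂E₂ = 46110000 N, ΣAE = 198500000 N.
δ = PL/ΣAE = 184000·839/198500000 = 0.7777 mm.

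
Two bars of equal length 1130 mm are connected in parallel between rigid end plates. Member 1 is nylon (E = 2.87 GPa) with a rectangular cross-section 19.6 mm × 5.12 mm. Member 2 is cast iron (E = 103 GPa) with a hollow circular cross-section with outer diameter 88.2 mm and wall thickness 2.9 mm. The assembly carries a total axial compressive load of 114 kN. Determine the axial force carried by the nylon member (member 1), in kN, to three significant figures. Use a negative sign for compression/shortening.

-0.409 kN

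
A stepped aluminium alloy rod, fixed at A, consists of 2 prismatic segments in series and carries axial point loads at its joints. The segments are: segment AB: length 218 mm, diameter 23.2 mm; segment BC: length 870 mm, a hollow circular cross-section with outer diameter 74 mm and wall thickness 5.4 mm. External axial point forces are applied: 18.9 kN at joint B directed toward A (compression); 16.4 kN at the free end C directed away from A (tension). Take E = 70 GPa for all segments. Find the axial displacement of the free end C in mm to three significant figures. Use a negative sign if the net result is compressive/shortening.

Internal axial forces (sectioning from the free end, tension +): N_BC = 16.4 kN, N_AB = -2.5 kN.
A_AB = 422.7 mm².
A_BC = 1164 mm².
δ_AB = -2500·218/(422.7·70000) = -0.01842 mm
δ_BC = 16400·870/(1164·70000) = 0.1751 mm
δ = Σδ_i = 0.1567 mm.

0.157 mm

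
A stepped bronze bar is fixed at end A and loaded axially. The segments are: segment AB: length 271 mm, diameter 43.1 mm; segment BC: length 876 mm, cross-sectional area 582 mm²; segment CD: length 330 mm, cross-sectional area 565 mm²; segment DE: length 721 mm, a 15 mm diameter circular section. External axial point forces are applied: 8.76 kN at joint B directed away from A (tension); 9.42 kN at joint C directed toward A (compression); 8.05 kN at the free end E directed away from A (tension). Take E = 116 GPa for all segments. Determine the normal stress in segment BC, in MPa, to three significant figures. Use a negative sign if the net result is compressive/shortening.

Internal axial forces (sectioning from the free end, tension +): N_DE = 8.05 kN, N_CD = 8.05 kN, N_BC = -1.37 kN, N_AB = 7.39 kN.
σ_BC = N_BC/A_BC = -1370/582 = -2.354 MPa.

-2.35 MPa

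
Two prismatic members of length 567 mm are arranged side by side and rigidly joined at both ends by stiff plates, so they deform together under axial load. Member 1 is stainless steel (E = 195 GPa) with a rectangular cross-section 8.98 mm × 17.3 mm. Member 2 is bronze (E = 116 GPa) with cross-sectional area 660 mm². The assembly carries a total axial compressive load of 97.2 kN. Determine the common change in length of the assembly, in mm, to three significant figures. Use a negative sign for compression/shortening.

-0.516 mm

A_1 = 155.4 mm².
Equal strain + equilibrium ⇒ each member carries load in proportion to AE: A₁E₁ = 30290000 N, A₂E₂ = 76560000 N, ΣAE = 106900000 N.
δ = PL/ΣAE = -97200·567/106900000 = -0.5158 mm.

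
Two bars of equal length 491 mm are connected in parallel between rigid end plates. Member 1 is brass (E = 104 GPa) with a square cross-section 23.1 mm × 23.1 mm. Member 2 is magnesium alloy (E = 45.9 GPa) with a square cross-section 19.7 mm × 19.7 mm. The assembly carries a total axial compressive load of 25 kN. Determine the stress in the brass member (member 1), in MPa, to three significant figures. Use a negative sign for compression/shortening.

A_1 = 533.6 mm².
A_2 = 388.1 mm².
Equal strain + equilibrium ⇒ each member carries load in proportion to AE: A₁E₁ = 55500000 N, A₂E₂ = 17810000 N, ΣAE = 73310000 N.
σ₁ = P·E₁/ΣAE = -25000·104000/73310000 = -35.47 MPa.

-35.5 MPa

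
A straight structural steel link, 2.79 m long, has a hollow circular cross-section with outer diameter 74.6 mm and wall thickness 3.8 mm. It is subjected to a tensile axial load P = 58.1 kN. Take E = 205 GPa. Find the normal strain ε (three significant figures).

3.35e-04

A = 845.2 mm².
σ = N/A = 68.74 MPa; ε = σ/E = 68.74/205000 = 3.353e-04.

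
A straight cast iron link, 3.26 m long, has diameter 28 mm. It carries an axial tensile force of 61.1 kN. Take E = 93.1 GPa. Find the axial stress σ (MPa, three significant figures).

99.2 MPa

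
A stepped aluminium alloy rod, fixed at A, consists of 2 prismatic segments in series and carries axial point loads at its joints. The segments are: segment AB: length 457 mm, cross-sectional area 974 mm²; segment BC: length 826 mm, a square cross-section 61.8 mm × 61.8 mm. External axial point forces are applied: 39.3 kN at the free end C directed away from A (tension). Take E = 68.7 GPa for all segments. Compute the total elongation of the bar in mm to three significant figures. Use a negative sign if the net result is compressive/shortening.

Internal axial forces (sectioning from the free end, tension +): N_BC = 39.3 kN, N_AB = 39.3 kN.
A_BC = 3819 mm².
δ_AB = 39300·457/(974·68700) = 0.2684 mm
δ_BC = 39300·826/(3819·68700) = 0.1237 mm
δ = Σδ_i = 0.3921 mm.

0.392 mm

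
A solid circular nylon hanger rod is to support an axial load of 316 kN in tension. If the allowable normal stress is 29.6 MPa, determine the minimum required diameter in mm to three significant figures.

Required area A ≥ P/σ_allow = 316000/29.6 = 10680 mm².
For a solid circular section, d ≥ √(4A/π) = 116.6 mm.

117 mm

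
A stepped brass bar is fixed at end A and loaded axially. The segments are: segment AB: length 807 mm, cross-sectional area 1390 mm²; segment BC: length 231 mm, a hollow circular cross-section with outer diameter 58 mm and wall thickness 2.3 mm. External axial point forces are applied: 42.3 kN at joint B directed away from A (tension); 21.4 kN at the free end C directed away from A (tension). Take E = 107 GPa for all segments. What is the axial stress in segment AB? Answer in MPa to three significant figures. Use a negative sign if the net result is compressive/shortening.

45.8 MPa

Internal axial forces (sectioning from the free end, tension +): N_BC = 21.4 kN, N_AB = 63.7 kN.
σ_AB = N_AB/A_AB = 63700/1390 = 45.83 MPa.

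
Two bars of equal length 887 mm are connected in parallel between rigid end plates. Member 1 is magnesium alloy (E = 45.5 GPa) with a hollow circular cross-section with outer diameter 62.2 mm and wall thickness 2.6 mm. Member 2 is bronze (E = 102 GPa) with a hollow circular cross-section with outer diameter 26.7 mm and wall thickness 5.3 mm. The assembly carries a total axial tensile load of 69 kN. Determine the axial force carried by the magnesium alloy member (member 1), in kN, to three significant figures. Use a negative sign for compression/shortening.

26.1 kN

A_1 = 486.8 mm².
A_2 = 356.3 mm².
Equal strain + equilibrium ⇒ each member carries load in proportion to AE: A₁E₁ = 22150000 N, A₂E₂ = 36340000 N, ΣAE = 58490000 N.
F₁ = P·A₁E₁/ΣAE = 69000·22150000/58490000 = 26130 N.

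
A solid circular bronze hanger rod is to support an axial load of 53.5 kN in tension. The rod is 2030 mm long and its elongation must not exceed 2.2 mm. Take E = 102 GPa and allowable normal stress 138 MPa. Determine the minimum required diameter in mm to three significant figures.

24.8 mm

Required area A ≥ P/σ_allow = 53500/138 = 387.7 mm².
For a solid circular section, d ≥ √(4A/π) = 22.22 mm.
Elongation limit: A ≥ PL/(Eδ_allow) = 53500·2030/(102000·2.2) = 484 mm² ⇒ d ≥ 24.82 mm.
The elongation limit governs.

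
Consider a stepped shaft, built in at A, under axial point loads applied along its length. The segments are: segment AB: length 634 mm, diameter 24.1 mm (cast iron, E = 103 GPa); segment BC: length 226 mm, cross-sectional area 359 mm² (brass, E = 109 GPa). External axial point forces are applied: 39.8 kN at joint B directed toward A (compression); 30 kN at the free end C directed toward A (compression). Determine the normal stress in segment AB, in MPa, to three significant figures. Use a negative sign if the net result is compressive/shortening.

-153 MPa

Internal axial forces (sectioning from the free end, tension +): N_BC = -30 kN, N_AB = -69.8 kN.
A_AB = 456.2 mm².
σ_AB = N_AB/A_AB = -69800/456.2 = -153 MPa.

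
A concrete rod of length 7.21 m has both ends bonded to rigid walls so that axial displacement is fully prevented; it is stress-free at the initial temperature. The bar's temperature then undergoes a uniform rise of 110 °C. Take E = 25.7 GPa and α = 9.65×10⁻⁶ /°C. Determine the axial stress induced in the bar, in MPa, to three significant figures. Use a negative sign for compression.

Free thermal expansion αLΔT = 9.65e-6 · 7210 · 110 = 7.653 mm.
The walls impose strain ε = −(7.653)/7210 = -1.0615e-03; σ = Eε = 25700 · -1.0615e-03 = -27.28 MPa.

-27.3 MPa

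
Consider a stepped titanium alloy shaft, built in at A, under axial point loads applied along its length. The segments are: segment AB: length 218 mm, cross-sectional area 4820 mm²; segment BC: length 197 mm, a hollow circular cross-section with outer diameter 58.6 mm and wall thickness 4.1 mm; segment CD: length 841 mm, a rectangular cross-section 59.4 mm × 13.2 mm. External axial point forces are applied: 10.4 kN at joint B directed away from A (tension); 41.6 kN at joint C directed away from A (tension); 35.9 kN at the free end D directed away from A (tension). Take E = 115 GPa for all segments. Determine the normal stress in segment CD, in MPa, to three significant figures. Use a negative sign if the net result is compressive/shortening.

Internal axial forces (sectioning from the free end, tension +): N_CD = 35.9 kN, N_BC = 77.5 kN, N_AB = 87.9 kN.
A_CD = 784.1 mm².
σ_CD = N_CD/A_CD = 35900/784.1 = 45.79 MPa.

45.8 MPa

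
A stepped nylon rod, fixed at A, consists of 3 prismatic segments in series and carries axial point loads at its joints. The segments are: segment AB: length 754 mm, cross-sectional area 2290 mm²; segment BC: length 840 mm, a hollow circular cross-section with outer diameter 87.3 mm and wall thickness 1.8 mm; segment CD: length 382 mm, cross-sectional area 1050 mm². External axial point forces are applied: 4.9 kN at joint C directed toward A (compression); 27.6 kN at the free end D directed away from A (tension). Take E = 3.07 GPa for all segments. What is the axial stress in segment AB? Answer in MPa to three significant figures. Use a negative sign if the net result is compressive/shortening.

Internal axial forces (sectioning from the free end, tension +): N_CD = 27.6 kN, N_BC = 22.7 kN, N_AB = 22.7 kN.
σ_AB = N_AB/A_AB = 22700/2290 = 9.913 MPa.

9.91 MPa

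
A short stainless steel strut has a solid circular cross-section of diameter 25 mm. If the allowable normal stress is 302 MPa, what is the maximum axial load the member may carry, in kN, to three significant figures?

A = 490.9 mm².
P_max = σ_allow · A = 302 · 490.9 = 148200 N = 148.2 kN.

148 kN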